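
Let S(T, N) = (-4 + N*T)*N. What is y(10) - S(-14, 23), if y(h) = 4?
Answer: 7502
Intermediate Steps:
S(T, N) = N*(-4 + N*T)
y(10) - S(-14, 23) = 4 - 23*(-4 + 23*(-14)) = 4 - 23*(-4 - 322) = 4 - 23*(-326) = 4 - 1*(-7498) = 4 + 7498 = 7502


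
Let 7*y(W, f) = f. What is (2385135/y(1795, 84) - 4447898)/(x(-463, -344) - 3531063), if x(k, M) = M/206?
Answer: 1750644341/1454798644 ≈ 1.2034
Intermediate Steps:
y(W, f) = f/7
x(k, M) = M/206 (x(k, M) = M*(1/206) = M/206)
(2385135/y(1795, 84) - 4447898)/(x(-463, -344) - 3531063) = (2385135/(((⅐)*84)) - 4447898)/((1/206)*(-344) - 3531063) = (2385135/12 - 4447898)/(-172/103 - 3531063) = (2385135*(1/12) - 4447898)/(-363699661/103) = (795045/4 - 4447898)*(-103/363699661) = -16996547/4*(-103/363699661) = 1750644341/1454798644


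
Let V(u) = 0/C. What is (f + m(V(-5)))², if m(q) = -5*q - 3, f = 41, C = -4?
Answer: 1444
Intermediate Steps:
V(u) = 0 (V(u) = 0/(-4) = 0*(-¼) = 0)
m(q) = -3 - 5*q
(f + m(V(-5)))² = (41 + (-3 - 5*0))² = (41 + (-3 + 0))² = (41 - 3)² = 38² = 1444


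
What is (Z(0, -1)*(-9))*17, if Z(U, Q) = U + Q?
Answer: 153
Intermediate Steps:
Z(U, Q) = Q + U
(Z(0, -1)*(-9))*17 = ((-1 + 0)*(-9))*17 = -1*(-9)*17 = 9*17 = 153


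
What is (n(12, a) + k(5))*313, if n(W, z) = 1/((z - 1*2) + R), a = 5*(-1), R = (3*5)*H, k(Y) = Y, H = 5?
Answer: 106733/68 ≈ 1569.6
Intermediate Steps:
R = 75 (R = (3*5)*5 = 15*5 = 75)
a = -5
n(W, z) = 1/(73 + z) (n(W, z) = 1/((z - 1*2) + 75) = 1/((z - 2) + 75) = 1/((-2 + z) + 75) = 1/(73 + z))
(n(12, a) + k(5))*313 = (1/(73 - 5) + 5)*313 = (1/68 + 5)*313 = (341/68)*313 = 106733/68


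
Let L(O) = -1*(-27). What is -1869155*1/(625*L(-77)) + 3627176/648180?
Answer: -1278155881/12153375 ≈ -105.17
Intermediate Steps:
L(O) = 27
-1869155*1/(625*L(-77)) + 3627176/648180 = -1869155/(625*27) + 3627176/648180 = -1869155/16875 + 3627176*(1/648180) = -1869155*1/16875 + 906794/162045 = -373831/3375 + 906794/162045 = -1278155881/12153375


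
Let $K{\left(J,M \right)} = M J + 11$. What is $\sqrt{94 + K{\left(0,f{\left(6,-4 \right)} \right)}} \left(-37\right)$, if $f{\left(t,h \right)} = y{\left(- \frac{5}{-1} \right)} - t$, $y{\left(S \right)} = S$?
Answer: $- 37 \sqrt{105} \approx -379.14$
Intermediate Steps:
$f{\left(t,h \right)} = 5 - t$ ($f{\left(t,h \right)} = - \frac{5}{-1} - t = \left(-5\right) \left(-1\right) - t = 5 - t$)
$K{\left(J,M \right)} = 11 + J M$ ($K{\left(J,M \right)} = J M + 11 = 11 + J M$)
$\sqrt{94 + K{\left(0,f{\left(6,-4 \right)} \right)}} \left(-37\right) = \sqrt{94 + \left(11 + 0 \left(5 - 6\right)\right)} \left(-37\right) = \sqrt{94 + \left(11 + 0 \left(-1\right)\right)} \left(-37\right) = \sqrt{94 + \left(11 + 0\right)} \left(-37\right) = \sqrt{94 + 11} \left(-37\right) = \sqrt{105} \left(-37\right) = - 37 \sqrt{105}$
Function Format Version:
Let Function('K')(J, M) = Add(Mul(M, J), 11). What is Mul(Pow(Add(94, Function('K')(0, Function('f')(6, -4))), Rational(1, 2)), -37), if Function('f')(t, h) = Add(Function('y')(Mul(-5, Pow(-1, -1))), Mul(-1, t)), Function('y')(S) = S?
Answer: Mul(-37, Pow(105, Rational(1, 2))) ≈ -379.14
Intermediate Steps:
Function('f')(t, h) = Add(5, Mul(-1, t)) (Function('f')(t, h) = Add(Mul(-5, Pow(-1, -1)), Mul(-1, t)) = Add(Mul(-5, -1), Mul(-1, t)) = Add(5, Mul(-1, t)))
Function('K')(J, M) = Add(11, Mul(J, M)) (Function('K')(J, M) = Add(Mul(J, M), 11) = Add(11, Mul(J, M)))
Mul(Pow(Add(94, Function('K')(0, Function('f')(6, -4))), Rational(1, 2)), -37) = Mul(Pow(Add(94, Add(11, Mul(0, Add(5, Mul(-1, 6))))), Rational(1, 2)), -37) = Mul(Pow(Add(94, Add(11, Mul(0, Add(5, -6)))), Rational(1, 2)), -37) = Mul(Pow(Add(94, Add(11, Mul(0, -1))), Rational(1, 2)), -37) = Mul(Pow(Add(94, Add(11, 0)), Rational(1, 2)), -37) = Mul(Pow(Add(94, 11), Rational(1, 2)), -37) = Mul(Pow(105, Rational(1, 2)), -37) = Mul(-37, Pow(105, Rational(1, 2)))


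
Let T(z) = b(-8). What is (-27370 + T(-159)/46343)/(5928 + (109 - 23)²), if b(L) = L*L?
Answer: -634203923/308737066 ≈ -2.0542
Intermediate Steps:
b(L) = L²
T(z) = 64 (T(z) = (-8)² = 64)
(-27370 + T(-159)/46343)/(5928 + (109 - 23)²) = (-27370 + 64/46343)/(5928 + (109 - 23)²) = (-27370 + 64*(1/46343))/(5928 + 86²) = (-27370 + 64/46343)/(5928 + 7396) = -1268407846/46343/13324 = -1268407846/46343*1/13324 = -634203923/308737066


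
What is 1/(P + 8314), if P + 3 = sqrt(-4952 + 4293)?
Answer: 8311/69073380 - I*sqrt(659)/69073380 ≈ 0.00012032 - 3.7165e-7*I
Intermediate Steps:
P = -3 + I*sqrt(659) (P = -3 + sqrt(-4952 + 4293) = -3 + sqrt(-659) = -3 + I*sqrt(659) ≈ -3.0 + 25.671*I)
1/(P + 8314) = 1/((-3 + I*sqrt(659)) + 8314) = 1/(8311 + I*sqrt(659))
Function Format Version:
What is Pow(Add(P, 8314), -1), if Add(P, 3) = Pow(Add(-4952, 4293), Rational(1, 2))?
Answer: Add(Rational(8311, 69073380), Mul(Rational(-1, 69073380), I, Pow(659, Rational(1, 2)))) ≈ Add(0.00012032, Mul(-3.7165e-7, I))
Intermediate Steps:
P = Add(-3, Mul(I, Pow(659, Rational(1, 2)))) (P = Add(-3, Pow(Add(-4952, 4293), Rational(1, 2))) = Add(-3, Pow(-659, Rational(1, 2))) = Add(-3, Mul(I, Pow(659, Rational(1, 2)))) ≈ Add(-3.0000, Mul(25.671, I)))
Pow(Add(P, 8314), -1) = Pow(Add(Add(-3, Mul(I, Pow(659, Rational(1, 2)))), 8314), -1) = Pow(Add(8311, Mul(I, Pow(659, Rational(1, 2)))), -1)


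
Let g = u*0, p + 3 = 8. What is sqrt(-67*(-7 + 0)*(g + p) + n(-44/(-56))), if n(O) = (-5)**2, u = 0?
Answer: sqrt(2370) ≈ 48.683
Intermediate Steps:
p = 5 (p = -3 + 8 = 5)
g = 0 (g = 0*0 = 0)
n(O) = 25
sqrt(-67*(-7 + 0)*(g + p) + n(-44/(-56))) = sqrt(-67*(-7 + 0)*(0 + 5) + 25) = sqrt(-(-469)*5 + 25) = sqrt(-67*(-35) + 25) = sqrt(2345 + 25) = sqrt(2370)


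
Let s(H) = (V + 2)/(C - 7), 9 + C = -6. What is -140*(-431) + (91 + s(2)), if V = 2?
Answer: 664739/11 ≈ 60431.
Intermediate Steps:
C = -15 (C = -9 - 6 = -15)
s(H) = -2/11 (s(H) = (2 + 2)/(-15 - 7) = 4/(-22) = 4*(-1/22) = -2/11)
-140*(-431) + (91 + s(2)) = -140*(-431) + (91 - 2/11) = 60340 + 999/11 = 664739/11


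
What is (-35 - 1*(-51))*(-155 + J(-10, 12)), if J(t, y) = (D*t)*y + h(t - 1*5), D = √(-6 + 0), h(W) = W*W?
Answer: 1120 - 1920*I*√6 ≈ 1120.0 - 4703.0*I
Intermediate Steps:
h(W) = W²
D = I*√6 (D = √(-6) = I*√6 ≈ 2.4495*I)
J(t, y) = (-5 + t)² + I*t*y*√6 (J(t, y) = ((I*√6)*t)*y + (t - 1*5)² = (I*t*√6)*y + (t - 5)² = I*t*y*√6 + (-5 + t)² = (-5 + t)² + I*t*y*√6)
(-35 - 1*(-51))*(-155 + J(-10, 12)) = (-35 - 1*(-51))*(-155 + ((-5 - 10)² + I*(-10)*12*√6)) = (-35 + 51)*(-155 + ((-15)² - 120*I*√6)) = 16*(-155 + (225 - 120*I*√6)) = 16*(70 - 120*I*√6) = 1120 - 1920*I*√6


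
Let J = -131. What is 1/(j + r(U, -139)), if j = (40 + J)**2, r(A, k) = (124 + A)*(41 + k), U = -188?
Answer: 1/14553 ≈ 6.8714e-5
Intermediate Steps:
r(A, k) = (41 + k)*(124 + A)
j = 8281 (j = (40 - 131)**2 = (-91)**2 = 8281)
1/(j + r(U, -139)) = 1/(8281 + (5084 + 41*(-188) + 124*(-139) - 188*(-139))) = 1/(8281 + (5084 - 7708 - 17236 + 26132)) = 1/(8281 + 6272) = 1/14553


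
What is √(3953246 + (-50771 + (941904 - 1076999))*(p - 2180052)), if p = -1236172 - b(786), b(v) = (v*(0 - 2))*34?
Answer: 3*√69447741918 ≈ 7.9059e+5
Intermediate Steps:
b(v) = -68*v (b(v) = (v*(-2))*34 = -2*v*34 = -68*v)
p = -1182724 (p = -1236172 - (-68)*786 = -1236172 - 1*(-53448) = -1236172 + 53448 = -1182724)
√(3953246 + (-50771 + (941904 - 1076999))*(p - 2180052)) = √(3953246 + (-50771 + (941904 - 1076999))*(-1182724 - 2180052)) = √(3953246 + (-50771 - 135095)*(-3362776)) = √(3953246 - 185866*(-3362776)) = √(3953246 + 625025724016) = √625029677262 = 3*√69447741918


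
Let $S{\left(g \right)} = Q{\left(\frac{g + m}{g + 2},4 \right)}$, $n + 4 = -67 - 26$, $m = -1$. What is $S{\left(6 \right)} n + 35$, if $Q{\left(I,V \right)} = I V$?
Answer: $- \frac{415}{2} \approx -207.5$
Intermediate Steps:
$n = -97$ ($n = -4 - 93 = -97$)
$S{\left(g \right)} = \frac{4 \left(-1 + g\right)}{2 + g}$ ($S{\left(g \right)} = \frac{g - 1}{g + 2} \cdot 4 = \frac{-1 + g}{2 + g} 4 = \frac{4 \left(-1 + g\right)}{2 + g}$)
$S{\left(6 \right)} n + 35 = \frac{4 \left(-1 + 6\right)}{2 + 6} \left(-97\right) + 35 = 4 \cdot \frac{1}{8} \cdot 5 \left(-97\right) + 35 = \frac{5}{2} \left(-97\right) + 35 = - \frac{485}{2} + 35 = - \frac{415}{2}$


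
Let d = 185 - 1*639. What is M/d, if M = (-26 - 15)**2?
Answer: -1681/454 ≈ -3.7026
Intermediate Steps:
d = -454 (d = 185 - 639 = -454)
M = 1681 (M = (-41)**2 = 1681)
M/d = 1681/(-454) = 1681*(-1/454) = -1681/454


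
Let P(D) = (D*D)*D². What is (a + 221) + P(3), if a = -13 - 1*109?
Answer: 180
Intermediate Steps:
P(D) = D⁴ (P(D) = D²*D² = D⁴)
a = -122 (a = -13 - 109 = -122)
(a + 221) + P(3) = (-122 + 221) + 3⁴ = 99 + 81 = 180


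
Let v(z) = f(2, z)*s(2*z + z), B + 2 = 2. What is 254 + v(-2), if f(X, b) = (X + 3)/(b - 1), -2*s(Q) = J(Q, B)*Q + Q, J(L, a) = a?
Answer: 249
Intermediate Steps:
B = 0 (B = -2 + 2 = 0)
s(Q) = -Q/2 (s(Q) = -(0*Q + Q)/2 = -(0 + Q)/2 = -Q/2)
f(X, b) = (3 + X)/(-1 + b)
v(z) = -15*z/(2*(-1 + z)) (v(z) = ((3 + 2)/(-1 + z))*(-(2*z + z)/2) = (5/(-1 + z))*(-3*z/2) = -15*z/(2*(-1 + z)))
254 + v(-2) = 254 - 15*(-2)/(-2 + 2*(-2)) = 254 - 15*(-2)/(-2 - 4) = 254 - 15*(-2)/(-6) = 254 - 15*(-2)*(-⅙) = 254 - 5 = 249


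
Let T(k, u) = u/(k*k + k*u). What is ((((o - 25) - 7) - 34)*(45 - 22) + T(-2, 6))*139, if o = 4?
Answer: -793273/4 ≈ -1.9832e+5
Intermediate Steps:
T(k, u) = u/(k**2 + k*u)
((((o - 25) - 7) - 34)*(45 - 22) + T(-2, 6))*139 = ((((4 - 25) - 7) - 34)*(45 - 22) + 6/(-2*(-2 + 6)))*139 = (((-21 - 7) - 34)*23 + 6*(-1/2)/4)*139 = ((-28 - 34)*23 + 6*(-1/2)*(1/4))*139 = (-62*23 - 3/4)*139 = (-1426 - 3/4)*139 = -5707/4*139 = -793273/4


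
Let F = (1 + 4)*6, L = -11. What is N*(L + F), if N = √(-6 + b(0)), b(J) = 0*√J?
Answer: 19*I*√6 ≈ 46.54*I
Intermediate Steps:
F = 30 (F = 5*6 = 30)
b(J) = 0
N = I*√6 (N = √(-6 + 0) = √(-6) = I*√6 ≈ 2.4495*I)
N*(L + F) = (I*√6)*(-11 + 30) = (I*√6)*19 = 19*I*√6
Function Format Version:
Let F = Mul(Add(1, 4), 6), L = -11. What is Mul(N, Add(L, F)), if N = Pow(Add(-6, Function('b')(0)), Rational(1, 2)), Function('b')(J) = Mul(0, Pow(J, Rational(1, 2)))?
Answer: Mul(19, I, Pow(6, Rational(1, 2))) ≈ Mul(46.540, I)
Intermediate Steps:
F = 30 (F = Mul(5, 6) = 30)
Function('b')(J) = 0
N = Mul(I, Pow(6, Rational(1, 2))) (N = Pow(Add(-6, 0), Rational(1, 2)) = Pow(-6, Rational(1, 2)) = Mul(I, Pow(6, Rational(1, 2))) ≈ Mul(2.4495, I))
Mul(N, Add(L, F)) = Mul(Mul(I, Pow(6, Rational(1, 2))), Add(-11, 30)) = Mul(Mul(I, Pow(6, Rational(1, 2))), 19) = Mul(19, I, Pow(6, Rational(1, 2)))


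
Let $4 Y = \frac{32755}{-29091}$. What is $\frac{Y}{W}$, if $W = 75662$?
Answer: $- \frac{32755}{8804332968} \approx -3.7203 \cdot 10^{-6}$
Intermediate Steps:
$Y = - \frac{32755}{116364}$ ($Y = \frac{32755 \frac{1}{-29091}}{4} = \frac{32755 \left(- \frac{1}{29091}\right)}{4} = \frac{1}{4} \left(- \frac{32755}{29091}\right) = - \frac{32755}{116364} \approx -0.28149$)
$\frac{Y}{W} = - \frac{32755}{116364 \cdot 75662} = \left(- \frac{32755}{116364}\right) \frac{1}{75662} = - \frac{32755}{8804332968}$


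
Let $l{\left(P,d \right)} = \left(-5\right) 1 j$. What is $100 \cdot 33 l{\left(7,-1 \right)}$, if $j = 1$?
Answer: $-16500$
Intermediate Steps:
$l{\left(P,d \right)} = -5$ ($l{\left(P,d \right)} = \left(-5\right) 1 \cdot 1 = \left(-5\right) 1 = -5$)
$100 \cdot 33 l{\left(7,-1 \right)} = 100 \cdot 33 \left(-5\right) = 3300 \left(-5\right) = -16500$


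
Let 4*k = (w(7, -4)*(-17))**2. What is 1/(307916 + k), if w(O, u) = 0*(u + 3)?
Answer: 1/307916 ≈ 3.2476e-6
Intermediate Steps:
w(O, u) = 0 (w(O, u) = 0*(3 + u) = 0)
k = 0 (k = (0*(-17))**2/4 = (1/4)*0**2 = (1/4)*0 = 0)
1/(307916 + k) = 1/(307916 + 0) = 1/307916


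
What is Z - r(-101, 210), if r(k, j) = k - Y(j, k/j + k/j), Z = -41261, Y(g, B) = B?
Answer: -4321901/105 ≈ -41161.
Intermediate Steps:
r(k, j) = k - 2*k/j (r(k, j) = k - (k/j + k/j) = k - 2*k/j)
Z - r(-101, 210) = -41261 - (-101)*(-2 + 210)/210 = -41261 - (-101)*208/210 = -41261 - 1*(-10504/105) = -41261 + 10504/105 = -4321901/105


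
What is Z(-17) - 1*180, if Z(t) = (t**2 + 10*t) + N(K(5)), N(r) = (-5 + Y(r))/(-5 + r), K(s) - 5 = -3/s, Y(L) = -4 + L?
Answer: -160/3 ≈ -53.333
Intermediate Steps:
K(s) = 5 - 3/s
N(r) = (-9 + r)/(-5 + r) (N(r) = (-5 + (-4 + r))/(-5 + r) = (-9 + r)/(-5 + r))
Z(t) = 23/3 + t**2 + 10*t (Z(t) = (t**2 + 10*t) + (-9 + (5 - 3/5))/(-5 + (5 - 3/5)) = (t**2 + 10*t) + (-9 + 22/5)/(-5 + 22/5) = (t**2 + 10*t) - 23/5/(-3/5) = (t**2 + 10*t) - 5/3*(-23/5) = (t**2 + 10*t) + 23/3 = 23/3 + t**2 + 10*t)
Z(-17) - 1*180 = (23/3 + (-17)**2 + 10*(-17)) - 1*180 = (23/3 + 289 - 170) - 180 = 380/3 - 180 = -160/3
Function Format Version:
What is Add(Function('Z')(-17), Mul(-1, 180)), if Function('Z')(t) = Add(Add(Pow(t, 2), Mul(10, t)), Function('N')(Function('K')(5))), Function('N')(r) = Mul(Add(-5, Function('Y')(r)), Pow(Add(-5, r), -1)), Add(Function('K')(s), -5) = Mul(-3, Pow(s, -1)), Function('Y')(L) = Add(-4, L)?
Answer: Rational(-160, 3) ≈ -53.333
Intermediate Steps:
Function('K')(s) = Add(5, Mul(-3, Pow(s, -1)))
Function('N')(r) = Mul(Pow(Add(-5, r), -1), Add(-9, r)) (Function('N')(r) = Mul(Add(-5, Add(-4, r)), Pow(Add(-5, r), -1)) = Mul(Add(-9, r), Pow(Add(-5, r), -1)) = Mul(Pow(Add(-5, r), -1), Add(-9, r)))
Function('Z')(t) = Add(Rational(23, 3), Pow(t, 2), Mul(10, t)) (Function('Z')(t) = Add(Add(Pow(t, 2), Mul(10, t)), Mul(Pow(Add(-5, Add(5, Mul(-3, Pow(5, -1)))), -1), Add(-9, Add(5, Mul(-3, Pow(5, -1)))))) = Add(Add(Pow(t, 2), Mul(10, t)), Mul(Pow(Add(-5, Add(5, Mul(-3, Rational(1, 5)))), -1), Add(-9, Add(5, Mul(-3, Rational(1, 5)))))) = Add(Add(Pow(t, 2), Mul(10, t)), Mul(Pow(Add(-5, Add(5, Rational(-3, 5))), -1), Add(-9, Add(5, Rational(-3, 5))))) = Add(Add(Pow(t, 2), Mul(10, t)), Mul(Pow(Add(-5, Rational(22, 5)), -1), Add(-9, Rational(22, 5)))) = Add(Add(Pow(t, 2), Mul(10, t)), Mul(Pow(Rational(-3, 5), -1), Rational(-23, 5))) = Add(Add(Pow(t, 2), Mul(10, t)), Mul(Rational(-5, 3), Rational(-23, 5))) = Add(Add(Pow(t, 2), Mul(10, t)), Rational(23, 3)) = Add(Rational(23, 3), Pow(t, 2), Mul(10, t)))
Add(Function('Z')(-17), Mul(-1, 180)) = Add(Add(Rational(23, 3), Pow(-17, 2), Mul(10, -17)), Mul(-1, 180)) = Add(Add(Rational(23, 3), 289, -170), -180) = Add(Rational(380, 3), -180) = Rational(-160, 3)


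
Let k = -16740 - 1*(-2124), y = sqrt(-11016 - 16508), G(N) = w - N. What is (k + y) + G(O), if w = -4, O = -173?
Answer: -14447 + 2*I*sqrt(6881) ≈ -14447.0 + 165.9*I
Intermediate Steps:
G(N) = -4 - N
y = 2*I*sqrt(6881) (y = sqrt(-27524) = 2*I*sqrt(6881) ≈ 165.9*I)
k = -14616 (k = -16740 + 2124 = -14616)
(k + y) + G(O) = (-14616 + 2*I*sqrt(6881)) + (-4 - 1*(-173)) = (-14616 + 2*I*sqrt(6881)) + (-4 + 173) = (-14616 + 2*I*sqrt(6881)) + 169 = -14447 + 2*I*sqrt(6881)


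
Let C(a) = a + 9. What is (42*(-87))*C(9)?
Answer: -65772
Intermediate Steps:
C(a) = 9 + a
(42*(-87))*C(9) = (42*(-87))*(9 + 9) = -3654*18 = -65772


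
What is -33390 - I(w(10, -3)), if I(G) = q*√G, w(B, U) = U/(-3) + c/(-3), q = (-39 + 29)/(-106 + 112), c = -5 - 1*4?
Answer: -100160/3 ≈ -33387.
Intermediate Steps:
c = -9 (c = -5 - 4 = -9)
q = -5/3 (q = -10/6 = -10*⅙ = -5/3 ≈ -1.6667)
w(B, U) = 3 - U/3 (w(B, U) = U/(-3) - 9/(-3) = U*(-⅓) - 9*(-⅓) = -U/3 + 3 = 3 - U/3)
I(G) = -5*√G/3
-33390 - I(w(10, -3)) = -33390 - (-5)*√(3 - ⅓*(-3))/3 = -33390 - (-5)*√(3 + 1)/3 = -33390 - (-5)*√4/3 = -33390 - (-5)*2/3 = -33390 - 1*(-10/3) = -33390 + 10/3 = -100160/3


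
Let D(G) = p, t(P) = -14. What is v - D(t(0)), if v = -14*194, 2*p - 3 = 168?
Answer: -5603/2 ≈ -2801.5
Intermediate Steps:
p = 171/2 (p = 3/2 + (½)*168 = 3/2 + 84 = 171/2 ≈ 85.500)
D(G) = 171/2
v = -2716
v - D(t(0)) = -2716 - 1*171/2 = -2716 - 171/2 = -5603/2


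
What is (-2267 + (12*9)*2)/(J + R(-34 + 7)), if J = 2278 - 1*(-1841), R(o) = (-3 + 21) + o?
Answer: -2051/4110 ≈ -0.49903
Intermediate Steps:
R(o) = 18 + o
J = 4119 (J = 2278 + 1841 = 4119)
(-2267 + (12*9)*2)/(J + R(-34 + 7)) = (-2267 + (12*9)*2)/(4119 + (18 + (-34 + 7))) = (-2267 + 108*2)/(4119 + (18 - 27)) = (-2267 + 216)/(4119 - 9) = -2051/4110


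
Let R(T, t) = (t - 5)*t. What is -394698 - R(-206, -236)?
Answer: -451574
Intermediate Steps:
R(T, t) = t*(-5 + t) (R(T, t) = (-5 + t)*t = t*(-5 + t))
-394698 - R(-206, -236) = -394698 - (-236)*(-5 - 236) = -394698 - (-236)*(-241) = -394698 - 1*56876 = -394698 - 56876 = -451574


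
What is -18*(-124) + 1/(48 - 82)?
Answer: 75887/34 ≈ 2232.0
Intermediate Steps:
-18*(-124) + 1/(48 - 82) = 2232 + 1/(-34) = 2232 - 1/34 = 75887/34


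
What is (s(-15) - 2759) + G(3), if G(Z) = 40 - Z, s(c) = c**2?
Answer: -2497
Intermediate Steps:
(s(-15) - 2759) + G(3) = ((-15)**2 - 2759) + (40 - 1*3) = (225 - 2759) + (40 - 3) = -2534 + 37 = -2497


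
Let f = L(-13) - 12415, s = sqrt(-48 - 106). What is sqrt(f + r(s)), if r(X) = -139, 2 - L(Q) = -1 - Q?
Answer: 6*I*sqrt(349) ≈ 112.09*I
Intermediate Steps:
s = I*sqrt(154) (s = sqrt(-154) = I*sqrt(154) ≈ 12.41*I)
L(Q) = 3 + Q (L(Q) = 2 - (-1 - Q) = 2 + (1 + Q) = 3 + Q)
f = -12425 (f = (3 - 13) - 12415 = -10 - 12415 = -12425)
sqrt(f + r(s)) = sqrt(-12425 - 139) = sqrt(-12564) = 6*I*sqrt(349)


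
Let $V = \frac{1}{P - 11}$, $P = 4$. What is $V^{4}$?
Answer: $\frac{1}{2401} \approx 0.00041649$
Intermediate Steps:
$V = - \frac{1}{7}$ ($V = \frac{1}{4 - 11} = \frac{1}{-7} = - \frac{1}{7} \approx -0.14286$)
$V^{4} = \left(- \frac{1}{7}\right)^{4} = \frac{1}{2401}$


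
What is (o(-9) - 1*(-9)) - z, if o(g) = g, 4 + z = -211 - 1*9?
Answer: 224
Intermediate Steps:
z = -224 (z = -4 + (-211 - 1*9) = -4 + (-211 - 9) = -4 - 220 = -224)
(o(-9) - 1*(-9)) - z = (-9 - 1*(-9)) - 1*(-224) = (-9 + 9) + 224 = 0 + 224 = 224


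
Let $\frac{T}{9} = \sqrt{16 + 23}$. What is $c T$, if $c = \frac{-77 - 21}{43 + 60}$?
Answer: $- \frac{882 \sqrt{39}}{103} \approx -53.477$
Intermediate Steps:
$c = - \frac{98}{103} \approx -0.95146$
$T = 9 \sqrt{39}$ ($T = 9 \sqrt{16 + 23} = 9 \sqrt{39} \approx 56.205$)
$c T = - \frac{98 \cdot 9 \sqrt{39}}{103} = - \frac{882 \sqrt{39}}{103}$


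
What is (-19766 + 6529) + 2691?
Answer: -10546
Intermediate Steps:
(-19766 + 6529) + 2691 = -13237 + 2691 = -10546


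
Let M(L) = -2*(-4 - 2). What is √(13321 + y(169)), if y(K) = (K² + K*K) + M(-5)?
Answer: √70455 ≈ 265.43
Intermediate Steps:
M(L) = 12 (M(L) = -2*(-6) = 12)
y(K) = 12 + 2*K² (y(K) = (K² + K*K) + 12 = (K² + K²) + 12 = 2*K² + 12 = 12 + 2*K²)
√(13321 + y(169)) = √(13321 + (12 + 2*169²)) = √(13321 + (12 + 2*28561)) = √(13321 + (12 + 57122)) = √(13321 + 57134) = √70455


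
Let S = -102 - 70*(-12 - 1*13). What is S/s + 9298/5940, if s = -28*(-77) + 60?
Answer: 1899593/822690 ≈ 2.3090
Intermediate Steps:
s = 2216 (s = 2156 + 60 = 2216)
S = 1648 (S = -102 - 70*(-12 - 13) = -102 - 70*(-25) = -102 + 1750 = 1648)
S/s + 9298/5940 = 1648/2216 + 9298/5940 = 1648*(1/2216) + 9298*(1/5940) = 206/277 + 4649/2970 = 1899593/822690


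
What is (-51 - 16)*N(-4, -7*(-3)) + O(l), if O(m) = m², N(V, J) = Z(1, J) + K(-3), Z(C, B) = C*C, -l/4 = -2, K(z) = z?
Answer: 198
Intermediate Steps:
l = 8 (l = -4*(-2) = 8)
Z(C, B) = C²
N(V, J) = -2 (N(V, J) = 1² - 3 = 1 - 3 = -2)
(-51 - 16)*N(-4, -7*(-3)) + O(l) = (-51 - 16)*(-2) + 8² = -67*(-2) + 64 = 134 + 64 = 198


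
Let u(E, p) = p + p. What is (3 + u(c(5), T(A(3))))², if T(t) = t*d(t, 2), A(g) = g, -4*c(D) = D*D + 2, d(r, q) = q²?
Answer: 729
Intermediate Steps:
c(D) = -½ - D²/4 (c(D) = -(D*D + 2)/4 = -(D² + 2)/4 = -(2 + D²)/4 = -½ - D²/4)
T(t) = 4*t (T(t) = t*2² = t*4 = 4*t)
u(E, p) = 2*p
(3 + u(c(5), T(A(3))))² = (3 + 2*(4*3))² = (3 + 2*12)² = (3 + 24)² = 27² = 729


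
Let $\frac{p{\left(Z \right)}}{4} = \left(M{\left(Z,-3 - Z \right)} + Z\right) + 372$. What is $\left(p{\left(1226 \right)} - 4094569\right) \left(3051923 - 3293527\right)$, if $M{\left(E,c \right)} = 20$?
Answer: $987700587588$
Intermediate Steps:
$p{\left(Z \right)} = 1568 + 4 Z$ ($p{\left(Z \right)} = 4 \left(\left(20 + Z\right) + 372\right) = 4 \left(392 + Z\right) = 1568 + 4 Z$)
$\left(p{\left(1226 \right)} - 4094569\right) \left(3051923 - 3293527\right) = \left(\left(1568 + 4 \cdot 1226\right) - 4094569\right) \left(3051923 - 3293527\right) = \left(\left(1568 + 4904\right) - 4094569\right) \left(-241604\right) = \left(6472 - 4094569\right) \left(-241604\right) = \left(-4088097\right) \left(-241604\right) = 987700587588$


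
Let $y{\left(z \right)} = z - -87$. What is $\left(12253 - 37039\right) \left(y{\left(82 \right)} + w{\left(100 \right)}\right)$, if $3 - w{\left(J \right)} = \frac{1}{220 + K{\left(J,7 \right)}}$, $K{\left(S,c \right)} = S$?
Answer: $- \frac{682098327}{160} \approx -4.2631 \cdot 10^{6}$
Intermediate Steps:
$y{\left(z \right)} = 87 + z$ ($y{\left(z \right)} = z + 87 = 87 + z$)
$w{\left(J \right)} = 3 - \frac{1}{220 + J}$
$\left(12253 - 37039\right) \left(y{\left(82 \right)} + w{\left(100 \right)}\right) = \left(12253 - 37039\right) \left(\left(87 + 82\right) + \frac{659 + 3 \cdot 100}{220 + 100}\right) = - 24786 \left(169 + \frac{659 + 300}{320}\right) = - 24786 \left(169 + \frac{1}{320} \cdot 959\right) = - 24786 \left(169 + \frac{959}{320}\right) = \left(-24786\right) \frac{55039}{320} = - \frac{682098327}{160}$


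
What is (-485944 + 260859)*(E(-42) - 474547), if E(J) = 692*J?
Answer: 113355281935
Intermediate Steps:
(-485944 + 260859)*(E(-42) - 474547) = (-485944 + 260859)*(692*(-42) - 474547) = -225085*(-29064 - 474547) = -225085*(-503611) = 113355281935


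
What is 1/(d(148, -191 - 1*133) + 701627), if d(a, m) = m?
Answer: 1/701303 ≈ 1.4259e-6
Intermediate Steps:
1/(d(148, -191 - 1*133) + 701627) = 1/((-191 - 1*133) + 701627) = 1/((-191 - 133) + 701627) = 1/(-324 + 701627) = 1/701303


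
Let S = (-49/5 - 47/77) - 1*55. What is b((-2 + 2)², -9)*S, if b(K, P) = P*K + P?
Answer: 226647/385 ≈ 588.69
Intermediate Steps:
S = -25183/385 (S = (-49*⅕ - 47*1/77) - 55 = (-49/5 - 47/77) - 55 = -4008/385 - 55 = -25183/385 ≈ -65.410)
b(K, P) = P + K*P (b(K, P) = K*P + P = P + K*P)
b((-2 + 2)², -9)*S = -9*(1 + (-2 + 2)²)*(-25183/385) = -9*(1 + 0²)*(-25183/385) = -9*(1 + 0)*(-25183/385) = -9*1*(-25183/385) = -9*(-25183/385) = 226647/385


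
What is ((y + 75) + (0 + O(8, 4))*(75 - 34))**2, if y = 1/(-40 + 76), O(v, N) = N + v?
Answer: 416690569/1296 ≈ 3.2152e+5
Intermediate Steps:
y = 1/36 ≈ 0.027778
((y + 75) + (0 + O(8, 4))*(75 - 34))**2 = ((1/36 + 75) + (0 + (4 + 8))*(75 - 34))**2 = (2701/36 + (0 + 12)*41)**2 = (2701/36 + 12*41)**2 = (2701/36 + 492)**2 = (20413/36)**2 = 416690569/1296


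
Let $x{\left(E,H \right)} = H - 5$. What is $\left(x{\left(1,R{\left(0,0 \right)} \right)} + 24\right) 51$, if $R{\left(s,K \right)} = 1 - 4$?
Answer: $816$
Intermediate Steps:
$R{\left(s,K \right)} = -3$ ($R{\left(s,K \right)} = 1 - 4 = -3$)
$x{\left(E,H \right)} = -5 + H$
$\left(x{\left(1,R{\left(0,0 \right)} \right)} + 24\right) 51 = \left(\left(-5 - 3\right) + 24\right) 51 = \left(-8 + 24\right) 51 = 16 \cdot 51 = 816$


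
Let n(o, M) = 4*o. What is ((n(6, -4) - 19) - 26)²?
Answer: 441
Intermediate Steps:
((n(6, -4) - 19) - 26)² = ((4*6 - 19) - 26)² = ((24 - 19) - 26)² = (5 - 26)² = (-21)² = 441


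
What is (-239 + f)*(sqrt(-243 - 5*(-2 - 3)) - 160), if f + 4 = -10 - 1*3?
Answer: 40960 - 256*I*sqrt(218) ≈ 40960.0 - 3779.8*I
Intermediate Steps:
f = -17 (f = -4 + (-10 - 1*3) = -4 + (-10 - 3) = -4 - 13 = -17)
(-239 + f)*(sqrt(-243 - 5*(-2 - 3)) - 160) = (-239 - 17)*(sqrt(-243 - 5*(-2 - 3)) - 160) = -256*(sqrt(-243 - 5*(-5)) - 160) = -256*(sqrt(-243 + 25) - 160) = -256*(sqrt(-218) - 160) = -256*(I*sqrt(218) - 160) = -256*(-160 + I*sqrt(218)) = 40960 - 256*I*sqrt(218)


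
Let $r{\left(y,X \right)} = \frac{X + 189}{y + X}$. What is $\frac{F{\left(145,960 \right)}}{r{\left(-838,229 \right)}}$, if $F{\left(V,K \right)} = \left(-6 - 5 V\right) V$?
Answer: $\frac{64550955}{418} \approx 1.5443 \cdot 10^{5}$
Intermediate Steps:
$F{\left(V,K \right)} = V \left(-6 - 5 V\right)$
$r{\left(y,X \right)} = \frac{189 + X}{X + y}$
$\frac{F{\left(145,960 \right)}}{r{\left(-838,229 \right)}} = \frac{\left(-1\right) 145 \left(6 + 5 \cdot 145\right)}{\frac{1}{229 - 838} \left(189 + 229\right)} = \frac{\left(-1\right) 145 \left(6 + 725\right)}{\frac{1}{-609} \cdot 418} = \frac{\left(-1\right) 145 \cdot 731}{\left(- \frac{1}{609}\right) 418} = - \frac{105995}{- \frac{418}{609}} = \left(-105995\right) \left(- \frac{609}{418}\right) = \frac{64550955}{418}$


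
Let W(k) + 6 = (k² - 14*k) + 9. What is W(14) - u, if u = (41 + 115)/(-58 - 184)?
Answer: 441/121 ≈ 3.6446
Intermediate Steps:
W(k) = 3 + k² - 14*k (W(k) = -6 + ((k² - 14*k) + 9) = -6 + (9 + k² - 14*k) = 3 + k² - 14*k)
u = -78/121 (u = 156/(-242) = 156*(-1/242) = -78/121 ≈ -0.64463)
W(14) - u = (3 + 14² - 14*14) - 1*(-78/121) = (3 + 196 - 196) + 78/121 = 3 + 78/121 = 441/121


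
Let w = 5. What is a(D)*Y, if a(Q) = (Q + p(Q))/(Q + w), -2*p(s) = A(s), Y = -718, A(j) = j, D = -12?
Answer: -4308/7 ≈ -615.43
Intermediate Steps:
p(s) = -s/2
a(Q) = Q/(2*(5 + Q)) (a(Q) = (Q - Q/2)/(Q + 5) = (Q/2)/(5 + Q) = Q/(2*(5 + Q)))
a(D)*Y = ((1/2)*(-12)/(5 - 12))*(-718) = ((1/2)*(-12)/(-7))*(-718) = ((1/2)*(-12)*(-1/7))*(-718) = (6/7)*(-718) = -4308/7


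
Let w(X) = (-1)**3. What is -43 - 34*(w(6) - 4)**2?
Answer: -893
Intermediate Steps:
w(X) = -1
-43 - 34*(w(6) - 4)**2 = -43 - 34*(-1 - 4)**2 = -43 - 34*(-5)**2 = -43 - 34*25 = -43 - 850 = -893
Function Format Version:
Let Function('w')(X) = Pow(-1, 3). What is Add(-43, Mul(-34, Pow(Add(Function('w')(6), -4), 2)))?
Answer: -893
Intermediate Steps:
Function('w')(X) = -1
Add(-43, Mul(-34, Pow(Add(Function('w')(6), -4), 2))) = Add(-43, Mul(-34, Pow(Add(-1, -4), 2))) = Add(-43, Mul(-34, Pow(-5, 2))) = Add(-43, Mul(-34, 25)) = Add(-43, -850) = -893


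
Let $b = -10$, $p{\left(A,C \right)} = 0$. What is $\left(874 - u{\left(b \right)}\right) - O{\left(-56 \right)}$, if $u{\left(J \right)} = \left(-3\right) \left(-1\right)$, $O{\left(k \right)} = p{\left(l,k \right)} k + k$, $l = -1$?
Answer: $927$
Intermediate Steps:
$O{\left(k \right)} = k$ ($O{\left(k \right)} = 0 k + k = 0 + k = k$)
$u{\left(J \right)} = 3$
$\left(874 - u{\left(b \right)}\right) - O{\left(-56 \right)} = \left(874 - 3\right) - -56 = \left(874 - 3\right) + 56 = 871 + 56 = 927$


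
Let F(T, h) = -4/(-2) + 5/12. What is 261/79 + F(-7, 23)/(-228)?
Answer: 711805/216144 ≈ 3.2932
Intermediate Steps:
F(T, h) = 29/12 (F(T, h) = -4*(-½) + 5*(1/12) = 2 + 5/12 = 29/12)
261/79 + F(-7, 23)/(-228) = 261/79 + (29/12)/(-228) = 261*(1/79) + (29/12)*(-1/228) = 261/79 - 29/2736 = 711805/216144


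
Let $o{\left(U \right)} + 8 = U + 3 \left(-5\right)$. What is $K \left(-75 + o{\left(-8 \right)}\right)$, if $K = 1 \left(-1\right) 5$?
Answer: $530$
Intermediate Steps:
$K = -5$ ($K = \left(-1\right) 5 = -5$)
$o{\left(U \right)} = -23 + U$ ($o{\left(U \right)} = -8 + \left(U + 3 \left(-5\right)\right) = -8 + \left(U - 15\right) = -8 + \left(-15 + U\right) = -23 + U$)
$K \left(-75 + o{\left(-8 \right)}\right) = - 5 \left(-75 - 31\right) = \left(-5\right) \left(-106\right) = 530$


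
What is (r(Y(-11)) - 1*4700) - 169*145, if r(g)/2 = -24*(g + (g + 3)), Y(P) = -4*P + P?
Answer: -32517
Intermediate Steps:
Y(P) = -3*P
r(g) = -144 - 96*g (r(g) = 2*(-24*(g + (g + 3))) = 2*(-24*(g + (3 + g))) = 2*(-24*(3 + 2*g)) = 2*(-72 - 48*g) = -144 - 96*g)
(r(Y(-11)) - 1*4700) - 169*145 = ((-144 - (-288)*(-11)) - 1*4700) - 169*145 = ((-144 - 96*33) - 4700) - 1*24505 = ((-144 - 3168) - 4700) - 24505 = (-3312 - 4700) - 24505 = -8012 - 24505 = -32517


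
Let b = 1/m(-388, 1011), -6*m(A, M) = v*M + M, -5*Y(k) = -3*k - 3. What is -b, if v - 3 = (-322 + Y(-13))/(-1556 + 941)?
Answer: 3075/2349901 ≈ 0.0013086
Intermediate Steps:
Y(k) = ⅗ + 3*k/5 (Y(k) = -(-3*k - 3)/5 = -(-3 - 3*k)/5 = ⅗ + 3*k/5)
v = 10871/3075 (v = 3 + (-322 + (⅗ + (⅗)*(-13)))/(-1556 + 941) = 3 + (-322 + (⅗ - 39/5))/(-615) = 3 + (-322 - 36/5)*(-1/615) = 3 - 1646/5*(-1/615) = 3 + 1646/3075 = 10871/3075 ≈ 3.5353)
m(A, M) = -6973*M/9225 (m(A, M) = -(10871*M/3075 + M)/6 = -6973*M/9225)
b = -3075/2349901 (b = 1/(-6973/9225*1011) = 1/(-2349901/3075) = -3075/2349901 ≈ -0.0013086)
-b = -1*(-3075/2349901) = 3075/2349901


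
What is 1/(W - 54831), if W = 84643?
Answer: 1/29812 ≈ 3.3544e-5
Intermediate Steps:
1/(W - 54831) = 1/(84643 - 54831) = 1/29812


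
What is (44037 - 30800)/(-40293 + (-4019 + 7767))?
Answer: -13237/36545 ≈ -0.36221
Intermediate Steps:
(44037 - 30800)/(-40293 + (-4019 + 7767)) = 13237/(-40293 + 3748) = 13237/(-36545) = 13237*(-1/36545) = -13237/36545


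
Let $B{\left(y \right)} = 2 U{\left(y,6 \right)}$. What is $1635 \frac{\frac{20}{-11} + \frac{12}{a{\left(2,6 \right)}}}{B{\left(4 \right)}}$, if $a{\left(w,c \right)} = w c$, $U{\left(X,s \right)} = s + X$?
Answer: $- \frac{2943}{44} \approx -66.886$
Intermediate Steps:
$U{\left(X,s \right)} = X + s$
$B{\left(y \right)} = 12 + 2 y$ ($B{\left(y \right)} = 2 \left(y + 6\right) = 2 \left(6 + y\right) = 12 + 2 y$)
$a{\left(w,c \right)} = c w$
$1635 \frac{\frac{20}{-11} + \frac{12}{a{\left(2,6 \right)}}}{B{\left(4 \right)}} = 1635 \frac{\frac{20}{-11} + \frac{12}{6 \cdot 2}}{12 + 2 \cdot 4} = 1635 \frac{20 \left(- \frac{1}{11}\right) + \frac{12}{12}}{12 + 8} = 1635 \frac{- \frac{20}{11} + 12 \cdot \frac{1}{12}}{20} = 1635 \left(- \frac{20}{11} + 1\right) \frac{1}{20} = 1635 \left(\left(- \frac{9}{11}\right) \frac{1}{20}\right) = 1635 \left(- \frac{9}{220}\right) = - \frac{2943}{44}$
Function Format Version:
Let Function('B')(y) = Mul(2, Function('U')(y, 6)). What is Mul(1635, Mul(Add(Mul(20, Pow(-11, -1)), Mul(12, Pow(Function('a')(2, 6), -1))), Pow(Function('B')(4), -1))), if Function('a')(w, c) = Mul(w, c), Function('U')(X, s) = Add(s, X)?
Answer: Rational(-2943, 44) ≈ -66.886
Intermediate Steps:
Function('U')(X, s) = Add(X, s)
Function('B')(y) = Add(12, Mul(2, y)) (Function('B')(y) = Mul(2, Add(y, 6)) = Mul(2, Add(6, y)) = Add(12, Mul(2, y)))
Function('a')(w, c) = Mul(c, w)
Mul(1635, Mul(Add(Mul(20, Pow(-11, -1)), Mul(12, Pow(Function('a')(2, 6), -1))), Pow(Function('B')(4), -1))) = Mul(1635, Mul(Add(Mul(20, Pow(-11, -1)), Mul(12, Pow(Mul(6, 2), -1))), Pow(Add(12, Mul(2, 4)), -1))) = Mul(1635, Mul(Add(Mul(20, Rational(-1, 11)), Mul(12, Pow(12, -1))), Pow(Add(12, 8), -1))) = Mul(1635, Mul(Add(Rational(-20, 11), Mul(12, Rational(1, 12))), Pow(20, -1))) = Mul(1635, Mul(Add(Rational(-20, 11), 1), Rational(1, 20))) = Mul(1635, Mul(Rational(-9, 11), Rational(1, 20))) = Mul(1635, Rational(-9, 220)) = Rational(-2943, 44)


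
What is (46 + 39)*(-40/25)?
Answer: -136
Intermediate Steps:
(46 + 39)*(-40/25) = 85*(-40*1/25) = 85*(-8/5) = -136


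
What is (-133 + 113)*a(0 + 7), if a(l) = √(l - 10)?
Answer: -20*I*√3 ≈ -34.641*I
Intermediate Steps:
a(l) = √(-10 + l)
(-133 + 113)*a(0 + 7) = (-133 + 113)*√(-10 + (0 + 7)) = -20*√(-10 + 7) = -20*I*√3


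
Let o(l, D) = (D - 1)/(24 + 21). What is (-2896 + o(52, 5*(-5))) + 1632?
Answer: -56906/45 ≈ -1264.6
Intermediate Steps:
o(l, D) = -1/45 + D/45 (o(l, D) = (-1 + D)/45 = (-1 + D)*(1/45) = -1/45 + D/45)
(-2896 + o(52, 5*(-5))) + 1632 = (-2896 + (-1/45 + (5*(-5))/45)) + 1632 = (-2896 + (-1/45 + (1/45)*(-25))) + 1632 = (-2896 + (-1/45 - 5/9)) + 1632 = (-2896 - 26/45) + 1632 = -130346/45 + 1632 = -56906/45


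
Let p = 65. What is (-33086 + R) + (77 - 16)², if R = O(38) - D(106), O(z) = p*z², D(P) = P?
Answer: 64389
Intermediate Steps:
O(z) = 65*z²
R = 93754 (R = 65*38² - 1*106 = 65*1444 - 106 = 93860 - 106 = 93754)
(-33086 + R) + (77 - 16)² = (-33086 + 93754) + (77 - 16)² = 60668 + 61² = 60668 + 3721 = 64389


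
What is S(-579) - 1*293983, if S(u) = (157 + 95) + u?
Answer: -294310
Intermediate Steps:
S(u) = 252 + u
S(-579) - 1*293983 = (252 - 579) - 1*293983 = -327 - 293983 = -294310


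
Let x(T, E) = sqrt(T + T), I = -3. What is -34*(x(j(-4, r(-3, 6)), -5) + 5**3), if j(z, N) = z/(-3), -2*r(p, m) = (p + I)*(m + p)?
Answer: -4250 - 68*sqrt(6)/3 ≈ -4305.5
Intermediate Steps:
r(p, m) = -(-3 + p)*(m + p)/2 (r(p, m) = -(p - 3)*(m + p)/2 = -(-3 + p)*(m + p)/2)
j(z, N) = -z/3 (j(z, N) = z*(-1/3) = -z/3)
x(T, E) = sqrt(2)*sqrt(T) (x(T, E) = sqrt(2*T) = sqrt(2)*sqrt(T))
-34*(x(j(-4, r(-3, 6)), -5) + 5**3) = -34*(sqrt(2)*sqrt(-1/3*(-4)) + 5**3) = -34*(sqrt(2)*sqrt(4/3) + 125) = -34*(sqrt(2)*(2*sqrt(3)/3) + 125) = -34*(2*sqrt(6)/3 + 125) = -34*(125 + 2*sqrt(6)/3) = -4250 - 68*sqrt(6)/3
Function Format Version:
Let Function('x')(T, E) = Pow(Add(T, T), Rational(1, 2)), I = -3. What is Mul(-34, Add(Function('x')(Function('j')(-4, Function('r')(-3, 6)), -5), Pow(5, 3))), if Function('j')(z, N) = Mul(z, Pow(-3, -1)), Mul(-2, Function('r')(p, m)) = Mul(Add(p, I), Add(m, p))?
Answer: Add(-4250, Mul(Rational(-68, 3), Pow(6, Rational(1, 2)))) ≈ -4305.5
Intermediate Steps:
Function('r')(p, m) = Mul(Rational(-1, 2), Add(-3, p), Add(m, p)) (Function('r')(p, m) = Mul(Rational(-1, 2), Mul(Add(p, -3), Add(m, p))) = Mul(Rational(-1, 2), Mul(Add(-3, p), Add(m, p))) = Mul(Rational(-1, 2), Add(-3, p), Add(m, p)))
Function('j')(z, N) = Mul(Rational(-1, 3), z) (Function('j')(z, N) = Mul(z, Rational(-1, 3)) = Mul(Rational(-1, 3), z))
Function('x')(T, E) = Mul(Pow(2, Rational(1, 2)), Pow(T, Rational(1, 2))) (Function('x')(T, E) = Pow(Mul(2, T), Rational(1, 2)) = Mul(Pow(2, Rational(1, 2)), Pow(T, Rational(1, 2))))
Mul(-34, Add(Function('x')(Function('j')(-4, Function('r')(-3, 6)), -5), Pow(5, 3))) = Mul(-34, Add(Mul(Pow(2, Rational(1, 2)), Pow(Mul(Rational(-1, 3), -4), Rational(1, 2))), Pow(5, 3))) = Mul(-34, Add(Mul(Pow(2, Rational(1, 2)), Pow(Rational(4, 3), Rational(1, 2))), 125)) = Mul(-34, Add(Mul(Pow(2, Rational(1, 2)), Mul(Rational(2, 3), Pow(3, Rational(1, 2)))), 125)) = Mul(-34, Add(Mul(Rational(2, 3), Pow(6, Rational(1, 2))), 125)) = Mul(-34, Add(125, Mul(Rational(2, 3), Pow(6, Rational(1, 2))))) = Add(-4250, Mul(Rational(-68, 3), Pow(6, Rational(1, 2))))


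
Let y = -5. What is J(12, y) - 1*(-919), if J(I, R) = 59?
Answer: 978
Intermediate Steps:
J(12, y) - 1*(-919) = 59 - 1*(-919) = 59 + 919 = 978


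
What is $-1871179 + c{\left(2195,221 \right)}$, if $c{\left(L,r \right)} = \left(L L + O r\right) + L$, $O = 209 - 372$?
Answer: $2913018$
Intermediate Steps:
$O = -163$
$c{\left(L,r \right)} = L + L^{2} - 163 r$ ($c{\left(L,r \right)} = \left(L L - 163 r\right) + L = \left(L^{2} - 163 r\right) + L = L + L^{2} - 163 r$)
$-1871179 + c{\left(2195,221 \right)} = -1871179 + \left(2195 + 2195^{2} - 36023\right) = -1871179 + \left(2195 + 4818025 - 36023\right) = -1871179 + 4784197 = 2913018$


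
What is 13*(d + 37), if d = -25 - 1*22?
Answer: -130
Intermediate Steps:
d = -47 (d = -25 - 22 = -47)
13*(d + 37) = 13*(-47 + 37) = 13*(-10) = -130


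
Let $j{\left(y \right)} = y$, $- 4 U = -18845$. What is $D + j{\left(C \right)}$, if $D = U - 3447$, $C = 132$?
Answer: $\frac{5585}{4} \approx 1396.3$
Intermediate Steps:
$U = \frac{18845}{4}$ ($U = \left(- \frac{1}{4}\right) \left(-18845\right) = \frac{18845}{4} \approx 4711.3$)
$D = \frac{5057}{4}$ ($D = \frac{18845}{4} - 3447 = \frac{5057}{4} \approx 1264.3$)
$D + j{\left(C \right)} = \frac{5057}{4} + 132 = \frac{5585}{4}$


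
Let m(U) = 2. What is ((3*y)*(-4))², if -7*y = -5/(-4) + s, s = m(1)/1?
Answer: 1521/49 ≈ 31.041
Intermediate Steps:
s = 2 (s = 2/1 = 2*1 = 2)
y = -13/28 (y = -(-5/(-4) + 2)/7 = -(-5*(-¼) + 2)/7 = -(5/4 + 2)/7 = -⅐*13/4 = -13/28 ≈ -0.46429)
((3*y)*(-4))² = ((3*(-13/28))*(-4))² = (-39/28*(-4))² = (39/7)² = 1521/49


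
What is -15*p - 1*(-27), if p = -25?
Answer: 402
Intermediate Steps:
-15*p - 1*(-27) = -15*(-25) - 1*(-27) = 375 + 27 = 402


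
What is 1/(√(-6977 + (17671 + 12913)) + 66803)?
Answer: 66803/4462617202 - 3*√2623/4462617202 ≈ 1.4935e-5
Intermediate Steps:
1/(√(-6977 + (17671 + 12913)) + 66803) = 1/(√(-6977 + 30584) + 66803) = 1/(√23607 + 66803) = 1/(3*√2623 + 66803) = 1/(66803 + 3*√2623)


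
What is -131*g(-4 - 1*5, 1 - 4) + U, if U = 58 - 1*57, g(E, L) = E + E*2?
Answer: 3538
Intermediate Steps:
g(E, L) = 3*E (g(E, L) = E + 2*E = 3*E)
U = 1 (U = 58 - 57 = 1)
-131*g(-4 - 1*5, 1 - 4) + U = -393*(-4 - 1*5) + 1 = -393*(-4 - 5) + 1 = -393*(-9) + 1 = -131*(-27) + 1 = 3537 + 1 = 3538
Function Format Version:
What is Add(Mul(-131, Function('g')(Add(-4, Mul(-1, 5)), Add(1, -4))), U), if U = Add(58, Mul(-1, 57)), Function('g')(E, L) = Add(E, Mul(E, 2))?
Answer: 3538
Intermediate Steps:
Function('g')(E, L) = Mul(3, E) (Function('g')(E, L) = Add(E, Mul(2, E)) = Mul(3, E))
U = 1 (U = Add(58, -57) = 1)
Add(Mul(-131, Function('g')(Add(-4, Mul(-1, 5)), Add(1, -4))), U) = Add(Mul(-131, Mul(3, Add(-4, Mul(-1, 5)))), 1) = Add(Mul(-131, Mul(3, Add(-4, -5))), 1) = Add(Mul(-131, Mul(3, -9)), 1) = Add(Mul(-131, -27), 1) = Add(3537, 1) = 3538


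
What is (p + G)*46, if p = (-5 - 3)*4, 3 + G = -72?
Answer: -4922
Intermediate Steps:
G = -75 (G = -3 - 72 = -75)
p = -32 (p = -8*4 = -32)
(p + G)*46 = (-32 - 75)*46 = -107*46 = -4922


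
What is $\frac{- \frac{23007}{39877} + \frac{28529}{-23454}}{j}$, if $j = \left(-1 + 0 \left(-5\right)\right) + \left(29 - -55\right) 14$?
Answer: $- \frac{1677257111}{1098948310650} \approx -0.0015262$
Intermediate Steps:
$j = 1175$ ($j = \left(-1 + 0\right) + \left(29 + 55\right) 14 = -1 + 84 \cdot 14 = -1 + 1176 = 1175$)
$\frac{- \frac{23007}{39877} + \frac{28529}{-23454}}{j} = \frac{- \frac{23007}{39877} + \frac{28529}{-23454}}{1175} = \left(\left(-23007\right) \frac{1}{39877} + 28529 \left(- \frac{1}{23454}\right)\right) \frac{1}{1175} = \left(- \frac{23007}{39877} - \frac{28529}{23454}\right) \frac{1}{1175} = \left(- \frac{1677257111}{935275158}\right) \frac{1}{1175} = - \frac{1677257111}{1098948310650}$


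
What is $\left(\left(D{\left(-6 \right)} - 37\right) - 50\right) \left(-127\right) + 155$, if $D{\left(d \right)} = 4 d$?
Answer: $14252$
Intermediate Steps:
$\left(\left(D{\left(-6 \right)} - 37\right) - 50\right) \left(-127\right) + 155 = \left(\left(4 \left(-6\right) - 37\right) - 50\right) \left(-127\right) + 155 = \left(\left(-24 - 37\right) - 50\right) \left(-127\right) + 155 = \left(-61 - 50\right) \left(-127\right) + 155 = \left(-111\right) \left(-127\right) + 155 = 14097 + 155 = 14252$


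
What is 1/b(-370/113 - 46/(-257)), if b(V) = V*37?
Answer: -29041/3326004 ≈ -0.0087315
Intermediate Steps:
b(V) = 37*V
1/b(-370/113 - 46/(-257)) = 1/(37*(-370/113 - 46/(-257))) = 1/(37*(-370*1/113 - 46*(-1/257))) = 1/(37*(-370/113 + 46/257)) = 1/(37*(-89892/29041)) = 1/(-3326004/29041) = -29041/3326004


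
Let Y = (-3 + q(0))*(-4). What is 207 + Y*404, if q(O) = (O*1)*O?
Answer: 5055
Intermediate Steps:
q(O) = O² (q(O) = O*O = O²)
Y = 12 (Y = (-3 + 0²)*(-4) = (-3 + 0)*(-4) = -3*(-4) = 12)
207 + Y*404 = 207 + 12*404 = 207 + 4848 = 5055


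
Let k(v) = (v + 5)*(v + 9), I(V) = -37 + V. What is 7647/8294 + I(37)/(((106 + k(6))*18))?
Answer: 7647/8294 ≈ 0.92199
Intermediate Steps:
k(v) = (5 + v)*(9 + v)
7647/8294 + I(37)/(((106 + k(6))*18)) = 7647/8294 + (-37 + 37)/(((106 + (45 + 6² + 14*6))*18)) = 7647*(1/8294) + 0/(((106 + (45 + 36 + 84))*18)) = 7647/8294 + 0/(((106 + 165)*18)) = 7647/8294 + 0/((271*18)) = 7647/8294 + 0/4878 = 7647/8294 + 0*(1/4878) = 7647/8294 + 0 = 7647/8294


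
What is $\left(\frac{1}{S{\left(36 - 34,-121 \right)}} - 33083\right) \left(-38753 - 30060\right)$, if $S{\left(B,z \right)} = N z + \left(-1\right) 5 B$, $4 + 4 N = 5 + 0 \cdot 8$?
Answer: $\frac{366523292371}{161} \approx 2.2765 \cdot 10^{9}$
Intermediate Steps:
$N = \frac{1}{4}$ ($N = -1 + \frac{5 + 0 \cdot 8}{4} = -1 + \frac{5 + 0}{4} = -1 + \frac{1}{4} \cdot 5 = -1 + \frac{5}{4} = \frac{1}{4} \approx 0.25$)
$S{\left(B,z \right)} = - 5 B + \frac{z}{4}$ ($S{\left(B,z \right)} = \frac{z}{4} + \left(-1\right) 5 B = \frac{z}{4} - 5 B = - 5 B + \frac{z}{4}$)
$\left(\frac{1}{S{\left(36 - 34,-121 \right)}} - 33083\right) \left(-38753 - 30060\right) = \left(\frac{1}{- 5 \left(36 - 34\right) + \frac{1}{4} \left(-121\right)} - 33083\right) \left(-38753 - 30060\right) = \left(\frac{1}{\left(-5\right) 2 - \frac{121}{4}} - 33083\right) \left(-68813\right) = \left(\frac{1}{-10 - \frac{121}{4}} - 33083\right) \left(-68813\right) = \left(\frac{1}{- \frac{161}{4}} - 33083\right) \left(-68813\right) = \left(- \frac{4}{161} - 33083\right) \left(-68813\right) = \left(- \frac{5326367}{161}\right) \left(-68813\right) = \frac{366523292371}{161}$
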